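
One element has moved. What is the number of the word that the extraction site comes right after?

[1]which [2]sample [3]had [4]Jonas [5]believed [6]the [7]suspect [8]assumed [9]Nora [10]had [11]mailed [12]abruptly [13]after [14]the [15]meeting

11

The displaced element is "which sample" (word 2).
It is linked across 2 clause boundaries (Ø → Ø).
It functions as the direct object of "mailed", so the gap sits immediately after word 11 ("mailed").
Base order: Jonas had believed the suspect assumed Nora had mailed which sample abruptly after the meeting.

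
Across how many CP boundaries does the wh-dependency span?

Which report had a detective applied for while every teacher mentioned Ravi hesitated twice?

0

"which report" originates inside the matrix clause — no clause boundary is crossed.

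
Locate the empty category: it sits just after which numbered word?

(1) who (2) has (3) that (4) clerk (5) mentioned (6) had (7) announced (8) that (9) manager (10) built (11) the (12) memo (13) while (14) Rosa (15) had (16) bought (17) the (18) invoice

The displaced element is "who" (word 1).
It is linked across 1 clause boundary (Ø).
It functions as the subject of "announced", so the gap sits immediately after word 5 ("mentioned").
Base order: That clerk has mentioned that who had announced that manager built the memo while Rosa had bought the invoice.

5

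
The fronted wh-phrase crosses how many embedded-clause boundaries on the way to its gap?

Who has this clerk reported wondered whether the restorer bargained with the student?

"who" is extracted from the subject of "wondered".
Boundaries crossed, outermost first: [Ø] — 1 in total.

1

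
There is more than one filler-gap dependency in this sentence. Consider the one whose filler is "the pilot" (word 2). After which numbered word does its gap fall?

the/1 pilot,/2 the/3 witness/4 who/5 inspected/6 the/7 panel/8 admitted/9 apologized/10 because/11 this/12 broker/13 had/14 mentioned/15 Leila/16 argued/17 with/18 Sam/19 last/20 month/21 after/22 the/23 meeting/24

9

The displaced element is "the pilot" (word 2).
It is linked across 1 clause boundary (Ø).
It functions as the subject of "apologized", so the gap sits immediately after word 9 ("admitted").
Base order: The witness who inspected the panel admitted the pilot apologized because this broker had mentioned Leila argued with Sam last month after the meeting.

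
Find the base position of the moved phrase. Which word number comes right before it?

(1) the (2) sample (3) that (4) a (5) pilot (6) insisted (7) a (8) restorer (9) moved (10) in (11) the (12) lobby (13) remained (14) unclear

9

The displaced element is "the sample" (word 2).
It is linked across 1 clause boundary (Ø).
It functions as the direct object of "moved", so the gap sits immediately after word 9 ("moved").
Base order: A pilot insisted a restorer moved the sample in the lobby.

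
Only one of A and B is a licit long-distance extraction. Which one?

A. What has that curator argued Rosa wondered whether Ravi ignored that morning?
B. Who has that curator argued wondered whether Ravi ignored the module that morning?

In A, the wh-phrase is extracted from inside a wh-island (introduced by "whether"), which blocks movement.
In B, the extraction path crosses only that-complement boundaries, which are transparent.
So B is grammatical.

B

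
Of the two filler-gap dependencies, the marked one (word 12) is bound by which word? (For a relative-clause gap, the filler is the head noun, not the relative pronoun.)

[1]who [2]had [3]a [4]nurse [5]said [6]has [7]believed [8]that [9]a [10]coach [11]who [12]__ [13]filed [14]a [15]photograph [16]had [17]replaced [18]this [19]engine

The marked gap is inside the relative clause, the subject of "filed".
Its filler is the head noun "coach" (via "who"), at word 10.
(The other dependency links word 1 to a gap after word 5.)

10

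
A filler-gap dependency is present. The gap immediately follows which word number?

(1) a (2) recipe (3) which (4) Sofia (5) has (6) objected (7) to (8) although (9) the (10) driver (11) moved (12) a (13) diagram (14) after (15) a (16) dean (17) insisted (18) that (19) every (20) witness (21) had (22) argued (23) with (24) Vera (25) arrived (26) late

7

The displaced element is "a recipe" (word 2).
It functions as the object of the preposition "to" of "objected", so the gap sits immediately after word 7 ("to").
Base order: Sofia has objected to a recipe although the driver moved a diagram after a dean insisted that every witness had argued with Vera.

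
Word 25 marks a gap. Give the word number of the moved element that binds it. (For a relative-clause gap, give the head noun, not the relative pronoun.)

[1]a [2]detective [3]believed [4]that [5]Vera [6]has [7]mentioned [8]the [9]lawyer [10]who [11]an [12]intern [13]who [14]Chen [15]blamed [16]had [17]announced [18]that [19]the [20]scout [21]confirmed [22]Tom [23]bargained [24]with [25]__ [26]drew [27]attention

9

The gap at 25 is the prepositional object of "bargained", inside a relative clause.
The relative pronoun is "who" (word 10); it is bound by the head noun immediately before it.
Its filler is the head noun "lawyer", at word 9.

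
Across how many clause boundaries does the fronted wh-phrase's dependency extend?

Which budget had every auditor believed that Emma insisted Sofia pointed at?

"which budget" is extracted from the PP object of "pointed".
Boundaries crossed, outermost first: [that], [Ø] — 2 in total.

2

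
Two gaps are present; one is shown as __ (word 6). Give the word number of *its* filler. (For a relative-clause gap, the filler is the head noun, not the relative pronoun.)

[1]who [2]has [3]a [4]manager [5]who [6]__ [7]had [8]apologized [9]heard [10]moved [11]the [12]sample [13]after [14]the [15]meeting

The marked gap is inside the relative clause, the subject of "apologized".
Its filler is the head noun "manager" (via "who"), at word 4.
(The other dependency links word 1 to a gap after word 9.)

4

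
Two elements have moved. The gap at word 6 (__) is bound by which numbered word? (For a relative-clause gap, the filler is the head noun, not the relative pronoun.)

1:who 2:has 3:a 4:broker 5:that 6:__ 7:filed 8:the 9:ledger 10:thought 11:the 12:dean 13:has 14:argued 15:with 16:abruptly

The marked gap is inside the relative clause, the subject of "filed".
Its filler is the head noun "broker" (via "that"), at word 4.
(The other dependency links word 1 to a gap after word 15.)

4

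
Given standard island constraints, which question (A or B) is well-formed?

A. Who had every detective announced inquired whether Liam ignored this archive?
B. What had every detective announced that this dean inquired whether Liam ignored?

A

In B, the wh-phrase is extracted from inside a wh-island (introduced by "whether"), which blocks movement.
In A, the extraction path crosses only that-complement boundaries, which are transparent.
So A is grammatical.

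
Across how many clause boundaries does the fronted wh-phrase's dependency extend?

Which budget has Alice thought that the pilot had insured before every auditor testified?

"which budget" is extracted from the object of "insured".
Boundaries crossed, outermost first: [that] — 1 in total.

1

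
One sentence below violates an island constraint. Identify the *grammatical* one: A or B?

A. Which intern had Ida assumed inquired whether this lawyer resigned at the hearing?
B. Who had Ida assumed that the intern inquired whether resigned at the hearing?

In B, the wh-phrase is extracted from inside a wh-island (introduced by "whether"), which blocks movement.
In A, the extraction path crosses only that-complement boundaries, which are transparent.
So A is grammatical.

A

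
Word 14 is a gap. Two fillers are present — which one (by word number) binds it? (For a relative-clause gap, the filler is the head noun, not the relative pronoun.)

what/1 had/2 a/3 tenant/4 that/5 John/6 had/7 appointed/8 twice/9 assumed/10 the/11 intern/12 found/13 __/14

The marked gap is the direct object of "found".
Its filler is the fronted wh-phrase "what", at word 1.
(The other dependency links word 4 to a gap after word 8.)

1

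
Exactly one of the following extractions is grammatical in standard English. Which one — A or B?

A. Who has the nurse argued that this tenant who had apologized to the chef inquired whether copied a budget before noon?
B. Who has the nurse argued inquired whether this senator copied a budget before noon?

B

In A, the wh-phrase is extracted from inside a wh-island (introduced by "whether"), which blocks movement.
In B, the extraction path crosses only that-complement boundaries, which are transparent.
So B is grammatical.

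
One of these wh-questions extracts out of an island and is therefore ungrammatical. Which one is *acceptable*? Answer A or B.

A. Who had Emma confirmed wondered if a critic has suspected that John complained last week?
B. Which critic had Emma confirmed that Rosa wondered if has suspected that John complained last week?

A

In B, the wh-phrase is extracted from inside a wh-island (introduced by "if"), which blocks movement.
In A, the extraction path crosses only that-complement boundaries, which are transparent.
So A is grammatical.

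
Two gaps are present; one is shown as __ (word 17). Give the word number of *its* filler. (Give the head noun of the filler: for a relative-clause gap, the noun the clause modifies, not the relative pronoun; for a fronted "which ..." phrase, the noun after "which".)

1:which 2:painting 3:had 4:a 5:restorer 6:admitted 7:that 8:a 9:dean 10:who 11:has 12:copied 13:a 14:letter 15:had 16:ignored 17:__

2

The marked gap is the direct object of "ignored".
Its filler is the fronted wh-phrase "which painting", at word 2.
(The other dependency links word 9 to a gap after word 10.)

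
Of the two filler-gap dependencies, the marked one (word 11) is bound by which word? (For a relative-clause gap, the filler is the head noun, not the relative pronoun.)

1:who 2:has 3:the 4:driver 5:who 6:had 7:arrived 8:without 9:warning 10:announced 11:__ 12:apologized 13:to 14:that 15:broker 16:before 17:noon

The marked gap is the subject of "apologized".
Its filler is the fronted wh-phrase "who", at word 1.
(The other dependency links word 4 to a gap after word 5.)

1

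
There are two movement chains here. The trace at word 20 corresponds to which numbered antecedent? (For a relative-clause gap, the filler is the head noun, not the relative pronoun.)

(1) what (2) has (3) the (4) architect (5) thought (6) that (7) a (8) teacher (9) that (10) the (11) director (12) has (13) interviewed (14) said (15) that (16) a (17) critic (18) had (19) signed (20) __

The marked gap is the direct object of "signed".
Its filler is the fronted wh-phrase "what", at word 1.
(The other dependency links word 8 to a gap after word 13.)

1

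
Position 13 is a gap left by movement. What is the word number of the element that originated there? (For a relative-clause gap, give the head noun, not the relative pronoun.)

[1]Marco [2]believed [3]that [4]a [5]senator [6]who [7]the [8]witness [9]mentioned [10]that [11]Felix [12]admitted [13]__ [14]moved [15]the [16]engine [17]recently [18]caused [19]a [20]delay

The gap at 13 is the subject of "moved", inside a relative clause.
The relative pronoun is "who" (word 6); it is bound by the head noun immediately before it.
Its filler is the head noun "senator", at word 5.

5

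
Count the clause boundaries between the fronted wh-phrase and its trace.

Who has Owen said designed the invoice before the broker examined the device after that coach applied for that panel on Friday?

1

"who" is extracted from the subject of "designed".
Boundaries crossed, outermost first: [Ø] — 1 in total.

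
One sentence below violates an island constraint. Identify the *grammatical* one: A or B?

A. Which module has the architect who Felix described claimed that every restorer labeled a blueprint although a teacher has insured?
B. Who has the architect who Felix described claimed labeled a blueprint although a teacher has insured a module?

B

In A, the wh-phrase is extracted from inside an adjunct island (introduced by "although"), which blocks movement.
In B, the extraction path crosses only that-complement boundaries, which are transparent.
So B is grammatical.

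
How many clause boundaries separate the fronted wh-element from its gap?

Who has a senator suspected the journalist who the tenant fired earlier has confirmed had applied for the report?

"who" is extracted from the subject of "applied".
Boundaries crossed, outermost first: [Ø], [Ø] — 2 in total.

2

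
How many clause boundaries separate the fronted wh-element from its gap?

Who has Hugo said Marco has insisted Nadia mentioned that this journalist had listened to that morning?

3

"who" is extracted from the PP object of "listened".
Boundaries crossed, outermost first: [Ø], [Ø], [that] — 3 in total.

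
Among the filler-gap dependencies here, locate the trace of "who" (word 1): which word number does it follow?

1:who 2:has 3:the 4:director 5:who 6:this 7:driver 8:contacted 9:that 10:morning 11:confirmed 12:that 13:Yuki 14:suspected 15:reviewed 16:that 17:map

14

The displaced element is "who" (word 1).
It is linked across 2 clause boundaries (that → Ø).
It functions as the subject of "reviewed", so the gap sits immediately after word 14 ("suspected").
Base order: The director who this driver contacted that morning has confirmed that Yuki suspected that who reviewed that map.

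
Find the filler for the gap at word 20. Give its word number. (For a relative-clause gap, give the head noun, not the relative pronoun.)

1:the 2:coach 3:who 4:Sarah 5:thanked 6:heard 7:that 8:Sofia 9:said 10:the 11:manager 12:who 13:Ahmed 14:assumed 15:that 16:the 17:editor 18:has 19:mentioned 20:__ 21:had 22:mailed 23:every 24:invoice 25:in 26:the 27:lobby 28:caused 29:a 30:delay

The gap at 20 is the subject of "mailed", inside a relative clause.
The relative pronoun is "who" (word 12); it is bound by the head noun immediately before it.
Its filler is the head noun "manager", at word 11.

11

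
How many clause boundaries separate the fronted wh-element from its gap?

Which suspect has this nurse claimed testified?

"which suspect" is extracted from the subject of "testified".
Boundaries crossed, outermost first: [Ø] — 1 in total.

1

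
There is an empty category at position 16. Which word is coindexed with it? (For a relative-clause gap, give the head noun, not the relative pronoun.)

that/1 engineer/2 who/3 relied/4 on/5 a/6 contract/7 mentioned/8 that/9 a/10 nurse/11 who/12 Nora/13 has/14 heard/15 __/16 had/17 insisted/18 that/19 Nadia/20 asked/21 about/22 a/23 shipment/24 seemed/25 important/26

11

The gap at 16 is the subject of "insisted", inside a relative clause.
The relative pronoun is "who" (word 12); it is bound by the head noun immediately before it.
Its filler is the head noun "nurse", at word 11.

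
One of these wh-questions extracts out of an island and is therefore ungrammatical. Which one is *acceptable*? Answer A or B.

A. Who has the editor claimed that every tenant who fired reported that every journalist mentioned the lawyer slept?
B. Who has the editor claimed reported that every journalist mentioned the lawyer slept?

In A, the wh-phrase is extracted from inside a complex-NP island (relative clause) (introduced by "who"), which blocks movement.
In B, the extraction path crosses only that-complement boundaries, which are transparent.
So B is grammatical.

B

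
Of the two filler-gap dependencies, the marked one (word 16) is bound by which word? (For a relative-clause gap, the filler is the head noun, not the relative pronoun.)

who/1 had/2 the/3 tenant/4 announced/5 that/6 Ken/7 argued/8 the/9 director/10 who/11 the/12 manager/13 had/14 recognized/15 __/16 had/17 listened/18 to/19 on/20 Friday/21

10

The marked gap is inside the relative clause, the direct object of "recognized".
Its filler is the head noun "director" (via "who"), at word 10.
(The other dependency links word 1 to a gap after word 19.)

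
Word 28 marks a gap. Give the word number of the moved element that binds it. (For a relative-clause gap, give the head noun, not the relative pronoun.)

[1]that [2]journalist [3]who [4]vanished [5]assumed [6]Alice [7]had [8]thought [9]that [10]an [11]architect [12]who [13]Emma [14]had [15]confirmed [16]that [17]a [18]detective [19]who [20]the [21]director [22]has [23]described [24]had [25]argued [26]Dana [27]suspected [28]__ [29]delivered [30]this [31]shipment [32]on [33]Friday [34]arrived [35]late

The gap at 28 is the subject of "delivered", inside a relative clause.
The relative pronoun is "who" (word 12); it is bound by the head noun immediately before it.
Its filler is the head noun "architect", at word 11.

11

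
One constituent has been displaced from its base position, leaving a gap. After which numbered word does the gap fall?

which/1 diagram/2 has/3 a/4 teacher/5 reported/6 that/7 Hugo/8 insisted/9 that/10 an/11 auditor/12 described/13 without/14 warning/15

13

The displaced element is "which diagram" (word 2).
It is linked across 2 clause boundaries (that → that).
It functions as the direct object of "described", so the gap sits immediately after word 13 ("described").
Base order: A teacher has reported that Hugo insisted that an auditor described which diagram without warning.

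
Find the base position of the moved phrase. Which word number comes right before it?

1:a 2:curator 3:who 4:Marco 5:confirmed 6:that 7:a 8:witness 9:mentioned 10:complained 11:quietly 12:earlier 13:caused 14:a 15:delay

The displaced element is "a curator" (word 2).
It is linked across 2 clause boundaries (that → Ø).
It functions as the subject of "complained", so the gap sits immediately after word 9 ("mentioned").
Base order: Marco confirmed that a witness mentioned a curator complained quietly earlier.

9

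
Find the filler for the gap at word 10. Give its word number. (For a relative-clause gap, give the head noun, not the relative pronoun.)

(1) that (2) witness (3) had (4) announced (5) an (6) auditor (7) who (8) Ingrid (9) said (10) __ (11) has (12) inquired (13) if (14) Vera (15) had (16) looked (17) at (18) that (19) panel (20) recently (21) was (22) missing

6

The gap at 10 is the subject of "inquired", inside a relative clause.
The relative pronoun is "who" (word 7); it is bound by the head noun immediately before it.
Its filler is the head noun "auditor", at word 6.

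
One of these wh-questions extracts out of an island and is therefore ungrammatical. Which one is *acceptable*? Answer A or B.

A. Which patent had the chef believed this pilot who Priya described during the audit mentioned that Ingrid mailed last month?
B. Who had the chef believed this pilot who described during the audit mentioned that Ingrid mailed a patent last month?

In B, the wh-phrase is extracted from inside a complex-NP island (relative clause) (introduced by "who"), which blocks movement.
In A, the extraction path crosses only that-complement boundaries, which are transparent.
So A is grammatical.

A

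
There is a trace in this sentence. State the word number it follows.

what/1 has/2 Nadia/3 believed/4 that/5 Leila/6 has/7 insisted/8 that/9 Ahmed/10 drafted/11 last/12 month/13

The displaced element is "what" (word 1).
It is linked across 2 clause boundaries (that → that).
It functions as the direct object of "drafted", so the gap sits immediately after word 11 ("drafted").
Base order: Nadia has believed that Leila has insisted that Ahmed drafted what last month.

11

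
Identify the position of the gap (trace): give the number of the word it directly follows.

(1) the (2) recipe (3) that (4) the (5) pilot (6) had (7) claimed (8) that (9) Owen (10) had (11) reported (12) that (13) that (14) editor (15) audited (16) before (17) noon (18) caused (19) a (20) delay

The displaced element is "the recipe" (word 2).
It is linked across 2 clause boundaries (that → that).
It functions as the direct object of "audited", so the gap sits immediately after word 15 ("audited").
Base order: The pilot had claimed that Owen had reported that that editor audited the recipe before noon.

15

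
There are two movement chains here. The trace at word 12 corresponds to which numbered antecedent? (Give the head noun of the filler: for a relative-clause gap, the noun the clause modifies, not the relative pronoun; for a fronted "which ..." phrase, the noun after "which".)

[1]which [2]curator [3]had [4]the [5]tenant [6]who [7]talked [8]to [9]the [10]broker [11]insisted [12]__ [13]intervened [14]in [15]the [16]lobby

2

The marked gap is the subject of "intervened".
Its filler is the fronted wh-phrase "which curator", at word 2.
(The other dependency links word 5 to a gap after word 6.)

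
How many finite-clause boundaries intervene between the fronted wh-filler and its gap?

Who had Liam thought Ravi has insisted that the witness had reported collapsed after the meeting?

3

"who" is extracted from the subject of "collapsed".
Boundaries crossed, outermost first: [Ø], [that], [Ø] — 3 in total.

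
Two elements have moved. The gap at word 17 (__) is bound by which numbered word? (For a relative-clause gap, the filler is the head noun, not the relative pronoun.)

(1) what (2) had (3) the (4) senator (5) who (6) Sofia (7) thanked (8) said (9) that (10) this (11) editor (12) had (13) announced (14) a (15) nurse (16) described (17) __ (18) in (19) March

1

The marked gap is the direct object of "described".
Its filler is the fronted wh-phrase "what", at word 1.
(The other dependency links word 4 to a gap after word 7.)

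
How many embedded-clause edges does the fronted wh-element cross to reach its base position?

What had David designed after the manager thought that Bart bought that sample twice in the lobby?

"what" originates inside the matrix clause — no clause boundary is crossed.

0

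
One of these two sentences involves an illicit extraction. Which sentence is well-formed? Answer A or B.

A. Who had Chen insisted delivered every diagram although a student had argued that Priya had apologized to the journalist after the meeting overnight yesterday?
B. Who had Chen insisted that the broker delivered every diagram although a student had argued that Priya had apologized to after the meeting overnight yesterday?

A

In B, the wh-phrase is extracted from inside an adjunct island (introduced by "although"), which blocks movement.
In A, the extraction path crosses only that-complement boundaries, which are transparent.
So A is grammatical.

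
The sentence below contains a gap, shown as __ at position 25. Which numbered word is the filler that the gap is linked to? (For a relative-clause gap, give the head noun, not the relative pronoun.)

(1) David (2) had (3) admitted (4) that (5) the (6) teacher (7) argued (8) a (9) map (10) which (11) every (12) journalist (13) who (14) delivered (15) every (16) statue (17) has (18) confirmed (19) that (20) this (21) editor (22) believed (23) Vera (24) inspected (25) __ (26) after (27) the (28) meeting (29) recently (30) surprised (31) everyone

The gap at 25 is the object of "inspected", inside a relative clause.
The relative pronoun is "which" (word 10); it is bound by the head noun immediately before it.
Its filler is the head noun "map", at word 9.

9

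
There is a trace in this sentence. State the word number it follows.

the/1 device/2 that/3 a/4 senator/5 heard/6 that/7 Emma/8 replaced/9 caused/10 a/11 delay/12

The displaced element is "the device" (word 2).
It is linked across 1 clause boundary (that).
It functions as the direct object of "replaced", so the gap sits immediately after word 9 ("replaced").
Base order: A senator heard that Emma replaced the device.

9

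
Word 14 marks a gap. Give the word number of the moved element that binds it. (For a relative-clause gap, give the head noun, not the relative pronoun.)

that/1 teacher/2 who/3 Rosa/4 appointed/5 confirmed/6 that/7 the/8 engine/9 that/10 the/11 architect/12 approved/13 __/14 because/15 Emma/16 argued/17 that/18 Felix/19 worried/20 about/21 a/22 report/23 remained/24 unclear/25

9

The gap at 14 is the object of "approved", inside a relative clause.
The relative pronoun is "that" (word 10); it is bound by the head noun immediately before it.
Its filler is the head noun "engine", at word 9.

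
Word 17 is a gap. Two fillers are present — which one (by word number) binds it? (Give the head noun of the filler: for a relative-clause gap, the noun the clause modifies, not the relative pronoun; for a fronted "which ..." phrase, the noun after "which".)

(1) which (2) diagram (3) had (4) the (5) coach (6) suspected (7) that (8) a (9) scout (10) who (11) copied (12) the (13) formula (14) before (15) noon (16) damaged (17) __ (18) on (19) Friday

2

The marked gap is the direct object of "damaged".
Its filler is the fronted wh-phrase "which diagram", at word 2.
(The other dependency links word 9 to a gap after word 10.)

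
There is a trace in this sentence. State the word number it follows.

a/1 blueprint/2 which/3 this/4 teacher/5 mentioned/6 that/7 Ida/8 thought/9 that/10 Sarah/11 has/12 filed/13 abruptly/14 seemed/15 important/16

13

The displaced element is "a blueprint" (word 2).
It is linked across 2 clause boundaries (that → that).
It functions as the direct object of "filed", so the gap sits immediately after word 13 ("filed").
Base order: This teacher mentioned that Ida thought that Sarah has filed a blueprint abruptly.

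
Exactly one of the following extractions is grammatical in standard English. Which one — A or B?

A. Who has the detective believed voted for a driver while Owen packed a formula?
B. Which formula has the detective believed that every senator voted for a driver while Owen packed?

In B, the wh-phrase is extracted from inside an adjunct island (introduced by "while"), which blocks movement.
In A, the extraction path crosses only that-complement boundaries, which are transparent.
So A is grammatical.

A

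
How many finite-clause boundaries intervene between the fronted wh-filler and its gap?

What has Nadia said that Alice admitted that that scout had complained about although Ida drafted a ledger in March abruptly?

2

"what" is extracted from the PP object of "complained".
Boundaries crossed, outermost first: [that], [that] — 2 in total.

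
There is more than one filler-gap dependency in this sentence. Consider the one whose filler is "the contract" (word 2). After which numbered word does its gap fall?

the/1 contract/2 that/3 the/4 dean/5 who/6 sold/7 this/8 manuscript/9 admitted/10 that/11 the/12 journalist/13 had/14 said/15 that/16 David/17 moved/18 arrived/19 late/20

The displaced element is "the contract" (word 2).
It is linked across 2 clause boundaries (that → that).
It functions as the direct object of "moved", so the gap sits immediately after word 18 ("moved").
Base order: The dean who sold this manuscript admitted that the journalist had said that David moved the contract.

18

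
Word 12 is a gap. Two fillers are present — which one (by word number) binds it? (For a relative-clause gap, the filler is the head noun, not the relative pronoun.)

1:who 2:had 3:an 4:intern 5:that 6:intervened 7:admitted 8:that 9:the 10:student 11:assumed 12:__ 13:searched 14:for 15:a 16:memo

The marked gap is the subject of "searched".
Its filler is the fronted wh-phrase "who", at word 1.
(The other dependency links word 4 to a gap after word 5.)

1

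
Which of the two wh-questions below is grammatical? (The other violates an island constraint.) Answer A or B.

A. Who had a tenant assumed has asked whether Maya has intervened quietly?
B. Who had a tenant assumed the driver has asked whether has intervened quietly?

In B, the wh-phrase is extracted from inside a wh-island (introduced by "whether"), which blocks movement.
In A, the extraction path crosses only that-complement boundaries, which are transparent.
So A is grammatical.

A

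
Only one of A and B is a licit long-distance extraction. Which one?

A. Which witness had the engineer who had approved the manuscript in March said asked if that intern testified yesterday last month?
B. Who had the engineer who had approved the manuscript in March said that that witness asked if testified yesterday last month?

In B, the wh-phrase is extracted from inside a wh-island (introduced by "if"), which blocks movement.
In A, the extraction path crosses only that-complement boundaries, which are transparent.
So A is grammatical.

A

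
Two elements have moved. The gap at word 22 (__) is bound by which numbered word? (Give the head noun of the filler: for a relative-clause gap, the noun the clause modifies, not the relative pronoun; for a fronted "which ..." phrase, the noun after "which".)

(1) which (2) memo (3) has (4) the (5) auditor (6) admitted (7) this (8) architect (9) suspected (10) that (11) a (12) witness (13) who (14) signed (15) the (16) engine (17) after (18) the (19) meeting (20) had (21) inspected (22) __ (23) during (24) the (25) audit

2

The marked gap is the direct object of "inspected".
Its filler is the fronted wh-phrase "which memo", at word 2.
(The other dependency links word 12 to a gap after word 13.)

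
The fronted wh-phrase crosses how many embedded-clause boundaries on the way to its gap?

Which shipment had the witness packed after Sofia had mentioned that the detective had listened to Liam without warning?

0

"which shipment" originates inside the matrix clause — no clause boundary is crossed.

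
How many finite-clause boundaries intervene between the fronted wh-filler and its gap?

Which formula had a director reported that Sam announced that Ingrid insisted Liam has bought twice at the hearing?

3

"which formula" is extracted from the object of "bought".
Boundaries crossed, outermost first: [that], [that], [Ø] — 3 in total.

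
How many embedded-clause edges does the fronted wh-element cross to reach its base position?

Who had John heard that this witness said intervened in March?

"who" is extracted from the subject of "intervened".
Boundaries crossed, outermost first: [that], [Ø] — 2 in total.

2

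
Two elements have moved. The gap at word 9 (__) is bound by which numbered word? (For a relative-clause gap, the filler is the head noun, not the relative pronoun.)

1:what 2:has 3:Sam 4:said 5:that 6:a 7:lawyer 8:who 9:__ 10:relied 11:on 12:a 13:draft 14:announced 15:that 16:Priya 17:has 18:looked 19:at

7

The marked gap is inside the relative clause, the subject of "relied".
Its filler is the head noun "lawyer" (via "who"), at word 7.
(The other dependency links word 1 to a gap after word 19.)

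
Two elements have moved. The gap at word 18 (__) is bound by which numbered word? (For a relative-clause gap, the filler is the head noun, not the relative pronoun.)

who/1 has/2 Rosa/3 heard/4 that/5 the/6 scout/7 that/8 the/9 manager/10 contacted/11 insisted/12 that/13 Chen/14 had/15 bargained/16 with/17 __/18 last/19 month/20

1

The marked gap is the object of the preposition "with" of "bargained".
Its filler is the fronted wh-phrase "who", at word 1.
(The other dependency links word 7 to a gap after word 11.)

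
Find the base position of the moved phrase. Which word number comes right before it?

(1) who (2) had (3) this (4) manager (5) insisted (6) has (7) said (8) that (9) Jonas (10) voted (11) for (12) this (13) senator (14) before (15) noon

5

The displaced element is "who" (word 1).
It is linked across 1 clause boundary (Ø).
It functions as the subject of "said", so the gap sits immediately after word 5 ("insisted").
Base order: This manager had insisted that who has said that Jonas voted for this senator before noon.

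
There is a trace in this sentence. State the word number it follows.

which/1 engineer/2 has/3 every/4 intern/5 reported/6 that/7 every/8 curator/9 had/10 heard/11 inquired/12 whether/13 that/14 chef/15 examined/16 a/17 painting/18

The displaced element is "which engineer" (word 2).
It is linked across 2 clause boundaries (that → Ø).
It functions as the subject of "inquired", so the gap sits immediately after word 11 ("heard").
Base order: Every intern has reported that every curator had heard that which engineer inquired whether that chef examined a painting.

11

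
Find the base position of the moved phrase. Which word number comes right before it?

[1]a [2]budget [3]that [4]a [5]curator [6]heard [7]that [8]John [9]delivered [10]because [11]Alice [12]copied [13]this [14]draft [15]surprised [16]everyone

9

The displaced element is "a budget" (word 2).
It is linked across 1 clause boundary (that).
It functions as the direct object of "delivered", so the gap sits immediately after word 9 ("delivered").
Base order: A curator heard that John delivered a budget because Alice copied this draft.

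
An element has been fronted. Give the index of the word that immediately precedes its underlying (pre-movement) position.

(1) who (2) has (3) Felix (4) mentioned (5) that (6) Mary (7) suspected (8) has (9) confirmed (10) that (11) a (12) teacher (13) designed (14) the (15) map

The displaced element is "who" (word 1).
It is linked across 2 clause boundaries (that → Ø).
It functions as the subject of "confirmed", so the gap sits immediately after word 7 ("suspected").
Base order: Felix has mentioned that Mary suspected who has confirmed that a teacher designed the map.

7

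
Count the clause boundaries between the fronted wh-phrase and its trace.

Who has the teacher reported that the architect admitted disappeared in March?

2

"who" is extracted from the subject of "disappeared".
Boundaries crossed, outermost first: [that], [Ø] — 2 in total.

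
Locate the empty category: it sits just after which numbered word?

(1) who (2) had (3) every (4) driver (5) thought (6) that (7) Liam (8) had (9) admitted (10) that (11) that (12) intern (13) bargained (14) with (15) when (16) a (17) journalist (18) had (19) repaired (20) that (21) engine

14

The displaced element is "who" (word 1).
It is linked across 2 clause boundaries (that → that).
It functions as the object of the preposition "with" of "bargained", so the gap sits immediately after word 14 ("with").
Base order: Every driver had thought that Liam had admitted that that intern bargained with who when a journalist had repaired that engine.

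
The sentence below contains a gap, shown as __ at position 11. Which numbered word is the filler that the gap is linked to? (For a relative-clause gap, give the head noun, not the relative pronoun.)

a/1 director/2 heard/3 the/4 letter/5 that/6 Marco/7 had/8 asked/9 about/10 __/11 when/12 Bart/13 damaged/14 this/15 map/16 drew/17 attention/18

The gap at 11 is the prepositional object of "asked", inside a relative clause.
The relative pronoun is "that" (word 6); it is bound by the head noun immediately before it.
Its filler is the head noun "letter", at word 5.

5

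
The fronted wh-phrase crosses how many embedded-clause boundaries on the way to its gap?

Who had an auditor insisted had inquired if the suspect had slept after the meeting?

1

"who" is extracted from the subject of "inquired".
Boundaries crossed, outermost first: [Ø] — 1 in total.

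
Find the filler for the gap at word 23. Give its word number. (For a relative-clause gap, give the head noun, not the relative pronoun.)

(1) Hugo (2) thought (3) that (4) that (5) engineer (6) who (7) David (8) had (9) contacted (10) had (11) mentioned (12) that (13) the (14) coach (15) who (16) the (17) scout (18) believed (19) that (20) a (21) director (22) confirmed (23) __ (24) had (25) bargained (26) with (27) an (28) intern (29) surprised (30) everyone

14

The gap at 23 is the subject of "bargained", inside a relative clause.
The relative pronoun is "who" (word 15); it is bound by the head noun immediately before it.
Its filler is the head noun "coach", at word 14.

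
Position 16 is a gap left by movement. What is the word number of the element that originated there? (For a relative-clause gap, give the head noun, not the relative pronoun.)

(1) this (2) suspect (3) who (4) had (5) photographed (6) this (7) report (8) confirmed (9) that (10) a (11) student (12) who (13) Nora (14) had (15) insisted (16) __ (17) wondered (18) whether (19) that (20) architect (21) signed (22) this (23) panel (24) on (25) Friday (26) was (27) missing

The gap at 16 is the subject of "wondered", inside a relative clause.
The relative pronoun is "who" (word 12); it is bound by the head noun immediately before it.
Its filler is the head noun "student", at word 11.

11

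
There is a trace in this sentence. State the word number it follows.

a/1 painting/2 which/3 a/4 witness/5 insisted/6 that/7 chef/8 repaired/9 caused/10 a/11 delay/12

The displaced element is "a painting" (word 2).
It is linked across 1 clause boundary (Ø).
It functions as the direct object of "repaired", so the gap sits immediately after word 9 ("repaired").
Base order: A witness insisted that chef repaired a painting.

9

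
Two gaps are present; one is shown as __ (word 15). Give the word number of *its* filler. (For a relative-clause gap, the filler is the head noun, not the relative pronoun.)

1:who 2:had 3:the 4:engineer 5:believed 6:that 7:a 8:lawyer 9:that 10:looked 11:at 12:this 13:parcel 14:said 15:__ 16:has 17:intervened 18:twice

1

The marked gap is the subject of "intervened".
Its filler is the fronted wh-phrase "who", at word 1.
(The other dependency links word 8 to a gap after word 9.)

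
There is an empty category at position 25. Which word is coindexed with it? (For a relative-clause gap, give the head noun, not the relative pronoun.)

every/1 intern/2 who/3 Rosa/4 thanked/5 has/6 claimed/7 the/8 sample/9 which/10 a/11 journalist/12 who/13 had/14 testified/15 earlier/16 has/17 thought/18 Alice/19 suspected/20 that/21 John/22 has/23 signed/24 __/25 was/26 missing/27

The gap at 25 is the object of "signed", inside a relative clause.
The relative pronoun is "which" (word 10); it is bound by the head noun immediately before it.
Its filler is the head noun "sample", at word 9.

9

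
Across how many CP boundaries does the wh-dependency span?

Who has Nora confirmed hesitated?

"who" is extracted from the subject of "hesitated".
Boundaries crossed, outermost first: [Ø] — 1 in total.

1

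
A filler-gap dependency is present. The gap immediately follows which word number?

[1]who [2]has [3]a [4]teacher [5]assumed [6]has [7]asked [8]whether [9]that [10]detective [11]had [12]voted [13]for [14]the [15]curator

5

The displaced element is "who" (word 1).
It is linked across 1 clause boundary (Ø).
It functions as the subject of "asked", so the gap sits immediately after word 5 ("assumed").
Base order: A teacher has assumed that who has asked whether that detective had voted for the curator.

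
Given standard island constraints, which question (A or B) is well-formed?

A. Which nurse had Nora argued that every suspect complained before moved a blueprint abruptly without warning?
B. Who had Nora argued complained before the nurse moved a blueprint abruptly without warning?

B

In A, the wh-phrase is extracted from inside an adjunct island (introduced by "before"), which blocks movement.
In B, the extraction path crosses only that-complement boundaries, which are transparent.
So B is grammatical.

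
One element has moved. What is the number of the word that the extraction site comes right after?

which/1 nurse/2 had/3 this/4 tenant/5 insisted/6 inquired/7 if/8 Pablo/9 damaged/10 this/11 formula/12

6

The displaced element is "which nurse" (word 2).
It is linked across 1 clause boundary (Ø).
It functions as the subject of "inquired", so the gap sits immediately after word 6 ("insisted").
Base order: This tenant had insisted that which nurse inquired if Pablo damaged this formula.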